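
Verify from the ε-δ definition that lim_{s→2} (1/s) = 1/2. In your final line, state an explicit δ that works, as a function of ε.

δ = min(1, 2ε)

Let ε > 0 be given. We seek δ > 0 such that 0 < |s − 2| < δ implies |1/s − (1/2)| < ε.
|1/s − (1/2)| = |2 − s|/(2·|s|) = |s − 2|/(2|s|).
Restrict δ ≤ 1. Then |s − 2| < 1 gives |s| > 1, so 2|s| > 2.
Then |1/s − (1/2)| < |s − 2|/2, which is < ε when |s − 2| < 2ε.
Take δ = min(1, 2ε). Then 0 < |s − 2| < δ gives both |s − 2| < 1 and |s − 2| < 2ε, so |1/s − (1/2)| < ε.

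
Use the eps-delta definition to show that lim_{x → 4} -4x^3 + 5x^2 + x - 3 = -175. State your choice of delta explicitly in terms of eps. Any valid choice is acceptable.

Suppose eps > 0. We want delta > 0 such that 0 < |x − 4| < delta implies |(-4x^3 + 5x^2 + x - 3) + 175| < eps.
(-4x^3 + 5x^2 + x - 3) + 175 = -4x^3 + 5x^2 + x + 172 = (x − 4)(-4x^2 - 11x - 43).
So |(-4x^3 + 5x^2 + x - 3) + 175| = |x − 4|·|-4x^2 - 11x - 43|.
Assume first that |x − 4| < 2, so |x| < 6. Then |-4x^2 - 11x - 43| ≤ 4·6^2 + 11·6 + 43 = 253.
Hence |(-4x^3 + 5x^2 + x - 3) + 175| ≤ 253|x − 4| < eps provided |x − 4| < eps/253.
Choosing delta = min(2, eps/253) ensures both conditions, hence |(-4x^3 + 5x^2 + x - 3) + 175| < eps.

delta = min(2, eps/253)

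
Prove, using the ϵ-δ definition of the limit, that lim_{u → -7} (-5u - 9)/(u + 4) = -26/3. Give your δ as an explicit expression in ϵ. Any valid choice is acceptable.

Let ϵ > 0 be given. We want δ > 0 with 0 < |u + 7| < δ ⇒ |(-5u - 9)/(u + 4) + 26/3| < ϵ.
Combining over a common denominator, (-5u - 9)/(u + 4) + 26/3 = [(-5u - 9)·(-3) − 26·(u + 4)] / [(-3)·(u + 4)] = -11(u + 7) / ((-3)(u + 4)).
So |(-5u - 9)/(u + 4) + 26/3| = 11|u + 7| / (3·|u + 4|).
Require δ ≤ 3/2, so |u + 4| ≥ |-3| − |u + 7| > 3 − 3/2 = 3/2.
Hence |(-5u - 9)/(u + 4) + 26/3| < 11|u + 7|/(3·(3/2)) = (22/9)|u + 7|, which is < ϵ once |u + 7| < (9/22)ϵ.
Take δ = min(3/2, (9/22)ϵ). Then 0 < |u + 7| < δ forces both bounds, so |(-5u - 9)/(u + 4) + 26/3| < ϵ.

δ = min(3/2, (9/22)ϵ)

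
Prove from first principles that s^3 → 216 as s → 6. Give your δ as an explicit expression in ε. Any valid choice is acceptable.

δ = min(1, ε/127)

Fix ε > 0. We seek δ > 0 with 0 < |s − 6| < δ ⇒ |s^3 − 216| < ε.
Factor: s^3 − 216 = (s − 6)(s^2 + 6s + 36), so |s^3 − 216| = |s − 6|·|s^2 + 6s + 36|.
Impose δ ≤ 1 so that |s| < 7; then |s^2 + 6s + 36| ≤ 127.
Hence |s^3 − 216| ≤ 127|s − 6|, which is < ε once |s − 6| < ε/127.
Take δ = min(1, ε/127). If 0 < |s − 6| < δ then both bounds hold and |s^3 − 216| ≤ 127|s − 6| < 127·(ε/127) = ε.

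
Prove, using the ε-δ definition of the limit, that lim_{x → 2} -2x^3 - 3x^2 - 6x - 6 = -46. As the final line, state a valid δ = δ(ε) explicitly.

Let ε > 0. We want δ > 0 such that 0 < |x − 2| < δ implies |(-2x^3 - 3x^2 - 6x - 6) + 46| < ε.
(-2x^3 - 3x^2 - 6x - 6) + 46 = -2x^3 - 3x^2 - 6x + 40 = (x − 2)(-2x^2 - 7x - 20).
So |(-2x^3 - 3x^2 - 6x - 6) + 46| = |x − 2|·|-2x^2 - 7x - 20|.
Require δ ≤ 2. Then |x − 2| < 2 gives |x| < 4, and by the triangle inequality |-2x^2 - 7x - 20| ≤ 2·4^2 + 7·4 + 20 = 80.
Hence |(-2x^3 - 3x^2 - 6x - 6) + 46| ≤ 80|x − 2| < ε provided |x − 2| < ε/80.
Choosing δ = min(2, ε/80) ensures both conditions, hence |(-2x^3 - 3x^2 - 6x - 6) + 46| < ε.

δ = min(2, ε/80)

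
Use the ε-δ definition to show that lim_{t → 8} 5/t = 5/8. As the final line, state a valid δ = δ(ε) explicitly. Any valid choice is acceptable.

δ = min(4, (32/5)ε)

Let ε > 0. We seek δ > 0 such that 0 < |t − 8| < δ implies |5/t − (5/8)| < ε.
|5/t − (5/8)| = 5·|8 − t|/(8·|t|) = 5|t − 8|/(8|t|).
Restrict δ ≤ 4. Then |t − 8| < 4 gives |t| > 4, so 8|t| > 32.
Then |5/t − (5/8)| < 5|t − 8|/32, which is < ε when |t − 8| < (32/5)ε.
Take δ = min(4, (32/5)ε). Then 0 < |t − 8| < δ gives both |t − 8| < 4 and |t − 8| < (32/5)ε, so |5/t − (5/8)| < ε.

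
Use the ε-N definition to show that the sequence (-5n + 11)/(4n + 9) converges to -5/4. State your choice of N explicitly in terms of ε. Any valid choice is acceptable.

N = (89/16)/ε

Let ε > 0 be given. For n ≥ 1, |(-5n + 11)/(4n + 9) + 5/4| = |89|/(4(4n + 9)) = 89/(4(4n + 9)).
Since 4n + 9 ≥ 4n for n ≥ 1, this is ≤ 89/(4·4n) = (89/16)/n.
So |(-5n + 11)/(4n + 9) + 5/4| < ε whenever n > (89/16)/ε.
Take N = (89/16)/ε. If n > N then |(-5n + 11)/(4n + 9) + 5/4| ≤ (89/16)/n < ε.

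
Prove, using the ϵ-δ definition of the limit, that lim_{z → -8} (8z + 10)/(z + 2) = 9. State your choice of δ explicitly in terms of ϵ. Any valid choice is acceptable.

Let ϵ > 0 be given. We want δ > 0 with 0 < |z + 8| < δ ⇒ |(8z + 10)/(z + 2) − 9| < ϵ.
Combining over a common denominator, (8z + 10)/(z + 2) − 9 = [(8z + 10)·(-6) − (-54)·(z + 2)] / [(-6)·(z + 2)] = 6(z + 8) / ((-6)(z + 2)).
So |(8z + 10)/(z + 2) − 9| = 6|z + 8| / (6·|z + 2|).
Require δ ≤ 3, so |z + 2| ≥ |-6| − |z + 8| > 6 − 3 = 3.
Hence |(8z + 10)/(z + 2) − 9| < 6|z + 8|/(6·3) = (1/3)|z + 8|, which is < ϵ once |z + 8| < 3ϵ.
Take δ = min(3, 3ϵ). Then 0 < |z + 8| < δ forces both bounds, so |(8z + 10)/(z + 2) − 9| < ϵ.

δ = min(3, 3ϵ)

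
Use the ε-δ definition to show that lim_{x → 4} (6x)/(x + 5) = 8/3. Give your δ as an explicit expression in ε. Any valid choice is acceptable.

Fix ε > 0. We want δ > 0 with 0 < |x − 4| < δ ⇒ |(6x)/(x + 5) − (8/3)| < ε.
Combining over a common denominator, (6x)/(x + 5) − (8/3) = [(6x)·9 − 24·(x + 5)] / [9·(x + 5)] = 30(x − 4) / (9(x + 5)).
So |(6x)/(x + 5) − (8/3)| = 30|x − 4| / (9·|x + 5|).
Restrict δ ≤ 9/2. Then |x − 4| < 9/2 gives |x + 5| = |(x − 4) + 9| ≥ 9 − 9/2 = 9/2.
Hence |(6x)/(x + 5) − (8/3)| < 30|x − 4|/(9·(9/2)) = (20/27)|x − 4|, which is < ε once |x − 4| < (27/20)ε.
Take δ = min(9/2, (27/20)ε). Then 0 < |x − 4| < δ forces both bounds, so |(6x)/(x + 5) − (8/3)| < ε.

δ = min(9/2, (27/20)ε)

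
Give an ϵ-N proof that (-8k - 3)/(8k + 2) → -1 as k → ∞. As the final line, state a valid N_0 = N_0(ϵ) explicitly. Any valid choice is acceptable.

Fix ϵ > 0. For k ≥ 1, |(-8k - 3)/(8k + 2) + 1| = |-8|/(8(8k + 2)) = 8/(8(8k + 2)).
Since 8k + 2 ≥ 8k for k ≥ 1, this is ≤ 8/(8·8k) = (1/8)/k.
So |(-8k - 3)/(8k + 2) + 1| < ϵ whenever k > (1/8)/ϵ.
Take N_0 = (1/8)/ϵ. If k > N_0 then |(-8k - 3)/(8k + 2) + 1| ≤ (1/8)/k < ϵ.

N_0 = (1/8)/ϵ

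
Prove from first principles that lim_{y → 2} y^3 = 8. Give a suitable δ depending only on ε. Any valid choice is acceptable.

Let ε > 0 be given. We seek δ > 0 with 0 < |y − 2| < δ ⇒ |y^3 − 8| < ε.
Factor: y^3 − 8 = (y − 2)(y^2 + 2y + 4), so |y^3 − 8| = |y − 2|·|y^2 + 2y + 4|.
Restrict δ ≤ 1. Then |y − 2| < 1 gives |y| < 3, so by the triangle inequality |y^2 + 2y + 4| ≤ 3^2 + 2·3 + 4 = 19.
Hence |y^3 − 8| ≤ 19|y − 2|, which is < ε once |y − 2| < ε/19.
Take δ = min(1, ε/19). If 0 < |y − 2| < δ then both bounds hold and |y^3 − 8| ≤ 19|y − 2| < 19·(ε/19) = ε.

δ = min(1, ε/19)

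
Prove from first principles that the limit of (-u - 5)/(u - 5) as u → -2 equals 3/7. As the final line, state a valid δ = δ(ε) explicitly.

Fix ε > 0. We want δ > 0 with 0 < |u + 2| < δ ⇒ |(-u - 5)/(u - 5) − (3/7)| < ε.
Combining over a common denominator, (-u - 5)/(u - 5) − (3/7) = [(-u - 5)·(-7) − (-3)·(u - 5)] / [(-7)·(u - 5)] = 10(u + 2) / ((-7)(u - 5)).
So |(-u - 5)/(u - 5) − (3/7)| = 10|u + 2| / (7·|u − 5|).
Restrict δ ≤ 7/2. Then |u + 2| < 7/2 gives |u − 5| = |(u + 2) + (-7)| ≥ 7 − 7/2 = 7/2.
Hence |(-u - 5)/(u - 5) − (3/7)| < 10|u + 2|/(7·(7/2)) = (20/49)|u + 2|, which is < ε once |u + 2| < (49/20)ε.
Take δ = min(7/2, (49/20)ε). Then 0 < |u + 2| < δ forces both bounds, so |(-u - 5)/(u - 5) − (3/7)| < ε.

δ = min(7/2, (49/20)ε)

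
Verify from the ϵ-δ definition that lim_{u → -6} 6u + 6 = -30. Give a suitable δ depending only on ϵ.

Let ϵ > 0. We need δ > 0 so that 0 < |u + 6| < δ implies |(6u + 6) + 30| < ϵ.
Since (6u + 6) + 30 = 6(u + 6), we have |(6u + 6) + 30| = 6|u + 6|.
So 6|u + 6| < ϵ exactly when |u + 6| < ϵ/6.
Choosing δ = ϵ/6 gives |(6u + 6) + 30| = 6|u + 6| < ϵ whenever |u + 6| < δ.

δ = ϵ/6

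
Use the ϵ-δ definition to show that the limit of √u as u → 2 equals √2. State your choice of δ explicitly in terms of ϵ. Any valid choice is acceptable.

Let ϵ > 0 be given. We want δ > 0 such that 0 < |u − 2| < δ implies |√u − √2| < ϵ.
Rationalise: √u − √2 = (u − 2)/(√u + √2), so |√u − √2| = |u − 2|/(√u + √2).
Restrict δ ≤ 2 so that |u − 2| < 2 forces u > 0, and then √u + √2 > √2.
Hence |√u − √2| < |u − 2|/√2, which is < ϵ once |u − 2| < √2·ϵ.
Take δ = min(2, √2·ϵ). If 0 < |u − 2| < δ then u > 0 and |√u − √2| < |u − 2|/√2 < ϵ.

δ = min(2, √2·ϵ)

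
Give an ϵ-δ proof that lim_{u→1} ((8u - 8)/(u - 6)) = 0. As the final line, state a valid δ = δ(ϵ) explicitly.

Let ϵ > 0 be given. We want δ > 0 with 0 < |u − 1| < δ ⇒ |(8u - 8)/(u - 6) − 0| < ϵ.
Combining over a common denominator, (8u - 8)/(u - 6) − 0 = [(8u - 8)·(-5) − 0·(u - 6)] / [(-5)·(u - 6)] = -40(u − 1) / ((-5)(u - 6)).
So |(8u - 8)/(u - 6) − 0| = 40|u − 1| / (5·|u − 6|).
Require δ ≤ 5/2, so |u − 6| ≥ |-5| − |u − 1| > 5 − 5/2 = 5/2.
Hence |(8u - 8)/(u - 6) − 0| < 40|u − 1|/(5·(5/2)) = (16/5)|u − 1|, which is < ϵ once |u − 1| < (5/16)ϵ.
Take δ = min(5/2, (5/16)ϵ). Then 0 < |u − 1| < δ forces both bounds, so |(8u - 8)/(u - 6) − 0| < ϵ.

δ = min(5/2, (5/16)ϵ)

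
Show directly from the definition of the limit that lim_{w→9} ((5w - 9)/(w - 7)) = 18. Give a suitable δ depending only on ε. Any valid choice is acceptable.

Suppose ε > 0. We want δ > 0 with 0 < |w − 9| < δ ⇒ |(5w - 9)/(w - 7) − 18| < ε.
Combining over a common denominator, (5w - 9)/(w - 7) − 18 = [(5w - 9)·2 − 36·(w - 7)] / [2·(w - 7)] = -26(w − 9) / (2(w - 7)).
So |(5w - 9)/(w - 7) − 18| = 26|w − 9| / (2·|w − 7|).
Restrict δ ≤ 1. Then |w − 9| < 1 gives |w − 7| = |(w − 9) + 2| ≥ 2 − 1 = 1.
Hence |(5w - 9)/(w - 7) − 18| < 26|w − 9|/(2·1) = 13|w − 9|, which is < ε once |w − 9| < (1/13)ε.
Take δ = min(1, (1/13)ε). Then 0 < |w − 9| < δ forces both bounds, so |(5w - 9)/(w - 7) − 18| < ε.

δ = min(1, (1/13)ε)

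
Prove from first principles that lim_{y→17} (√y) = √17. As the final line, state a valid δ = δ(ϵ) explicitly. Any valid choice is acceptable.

Let ϵ > 0. We want δ > 0 such that 0 < |y − 17| < δ implies |√y − √17| < ϵ.
Rationalise: √y − √17 = (y − 17)/(√y + √17), so |√y − √17| = |y − 17|/(√y + √17).
Restrict δ ≤ 17 so that |y − 17| < 17 forces y > 0, and then √y + √17 > √17.
Hence |√y − √17| < |y − 17|/√17, which is < ϵ once |y − 17| < √17·ϵ.
Take δ = min(17, √17·ϵ). If 0 < |y − 17| < δ then y > 0 and |√y − √17| < |y − 17|/√17 < ϵ.

δ = min(17, √17·ϵ)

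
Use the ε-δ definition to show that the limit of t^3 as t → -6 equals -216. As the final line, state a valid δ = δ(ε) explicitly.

δ = min(1, ε/127)

Suppose ε > 0. We seek δ > 0 with 0 < |t + 6| < δ ⇒ |t^3 + 216| < ε.
Factor: t^3 + 216 = (t + 6)(t^2 - 6t + 36), so |t^3 + 216| = |t + 6|·|t^2 - 6t + 36|.
Impose δ ≤ 1 so that |t| < 7; then |t^2 - 6t + 36| ≤ 127.
Hence |t^3 + 216| ≤ 127|t + 6|, which is < ε once |t + 6| < ε/127.
Take δ = min(1, ε/127). If 0 < |t + 6| < δ then both bounds hold and |t^3 + 216| ≤ 127|t + 6| < 127·(ε/127) = ε.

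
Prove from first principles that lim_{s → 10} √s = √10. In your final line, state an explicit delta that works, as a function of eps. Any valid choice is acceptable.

delta = min(10, √10·eps)

Suppose eps > 0. We want delta > 0 such that 0 < |s − 10| < delta implies |√s − √10| < eps.
Rationalise: √s − √10 = (s − 10)/(√s + √10), so |√s − √10| = |s − 10|/(√s + √10).
Restrict delta ≤ 10 so that |s − 10| < 10 forces s > 0, and then √s + √10 > √10.
Hence |√s − √10| < |s − 10|/√10, which is < eps once |s − 10| < √10·eps.
Take delta = min(10, √10·eps). If 0 < |s − 10| < delta then s > 0 and |√s − √10| < |s − 10|/√10 < eps.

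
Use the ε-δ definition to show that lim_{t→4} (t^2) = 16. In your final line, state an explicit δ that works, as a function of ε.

Let ε > 0. We seek δ > 0 with 0 < |t − 4| < δ ⇒ |t^2 − 16| < ε.
Factor: t^2 − 16 = (t − 4)(t + 4), so |t^2 − 16| = |t − 4|·|t + 4|.
Impose δ ≤ 1 so that |t| < 5; then |t + 4| ≤ 9.
Hence |t^2 − 16| ≤ 9|t − 4|, which is < ε once |t − 4| < ε/9.
Take δ = min(1, ε/9). If 0 < |t − 4| < δ then both bounds hold and |t^2 − 16| ≤ 9|t − 4| < 9·(ε/9) = ε.

δ = min(1, ε/9)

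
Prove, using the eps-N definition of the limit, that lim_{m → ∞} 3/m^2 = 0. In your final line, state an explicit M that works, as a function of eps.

M = (3/eps)^{1/2}

Fix eps > 0. For m ≥ 1, |3/m^2 − 0| = 3/m^2.
3/m^2 < eps ⇔ m^2 > 3/eps ⇔ m > (3/eps)^{1/2}.
Take M = (3/eps)^{1/2}. Then m > M implies 3/m^2 < eps.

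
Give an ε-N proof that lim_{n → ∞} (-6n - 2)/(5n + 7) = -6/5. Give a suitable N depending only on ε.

Let ε > 0 be given. For n ≥ 1, |(-6n - 2)/(5n + 7) + 6/5| = |32|/(5(5n + 7)) = 32/(5(5n + 7)).
Since 5n + 7 ≥ 5n for n ≥ 1, this is ≤ 32/(5·5n) = (32/25)/n.
So |(-6n - 2)/(5n + 7) + 6/5| < ε whenever n > (32/25)/ε.
Take N = (32/25)/ε. If n > N then |(-6n - 2)/(5n + 7) + 6/5| ≤ (32/25)/n < ε.

N = (32/25)/ε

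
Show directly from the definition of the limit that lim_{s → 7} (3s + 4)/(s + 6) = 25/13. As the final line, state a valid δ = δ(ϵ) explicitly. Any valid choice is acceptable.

Let ϵ > 0 be given. We want δ > 0 with 0 < |s − 7| < δ ⇒ |(3s + 4)/(s + 6) − (25/13)| < ϵ.
Combining over a common denominator, (3s + 4)/(s + 6) − (25/13) = [(3s + 4)·13 − 25·(s + 6)] / [13·(s + 6)] = 14(s − 7) / (13(s + 6)).
So |(3s + 4)/(s + 6) − (25/13)| = 14|s − 7| / (13·|s + 6|).
Restrict δ ≤ 13/2. Then |s − 7| < 13/2 gives |s + 6| = |(s − 7) + 13| ≥ 13 − 13/2 = 13/2.
Hence |(3s + 4)/(s + 6) − (25/13)| < 14|s − 7|/(13·(13/2)) = (28/169)|s − 7|, which is < ϵ once |s − 7| < (169/28)ϵ.
Take δ = min(13/2, (169/28)ϵ). Then 0 < |s − 7| < δ forces both bounds, so |(3s + 4)/(s + 6) − (25/13)| < ϵ.

δ = min(13/2, (169/28)ϵ)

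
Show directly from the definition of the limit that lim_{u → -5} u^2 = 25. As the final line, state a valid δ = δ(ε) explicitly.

δ = min(1, ε/11)

Let ε > 0. We seek δ > 0 with 0 < |u + 5| < δ ⇒ |u^2 − 25| < ε.
Factor: u^2 − 25 = (u + 5)(u - 5), so |u^2 − 25| = |u + 5|·|u - 5|.
Restrict δ ≤ 1. Then |u + 5| < 1 gives |u| < 6, so by the triangle inequality |u - 5| ≤ 6 + 5 = 11.
Hence |u^2 − 25| ≤ 11|u + 5|, which is < ε once |u + 5| < ε/11.
Take δ = min(1, ε/11). If 0 < |u + 5| < δ then both bounds hold and |u^2 − 25| ≤ 11|u + 5| < 11·(ε/11) = ε.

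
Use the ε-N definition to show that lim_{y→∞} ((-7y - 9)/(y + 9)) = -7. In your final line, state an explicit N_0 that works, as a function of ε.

N_0 = 54/ε

Suppose ε > 0. We seek N_0 > 0 such that y > N_0 implies |(-7y - 9)/(y + 9) + 7| < ε.
(-7y - 9)/(y + 9) + 7 = ((-7y - 9) − (-7)(y + 9)) / ((y + 9)) = 54/((y + 9)).
For y > 0 we have y + 9 > y, so |(-7y - 9)/(y + 9) + 7| = 54/((y + 9)) < 54/(y) = 54/y.
Thus |(-7y - 9)/(y + 9) + 7| < ε whenever y > 54/ε.
Take N_0 = 54/ε. If y > N_0 then |(-7y - 9)/(y + 9) + 7| < 54/y < ε.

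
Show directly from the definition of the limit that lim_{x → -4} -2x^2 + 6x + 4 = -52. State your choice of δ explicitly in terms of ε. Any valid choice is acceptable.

Suppose ε > 0. We want δ > 0 such that 0 < |x + 4| < δ implies |(-2x^2 + 6x + 4) + 52| < ε.
(-2x^2 + 6x + 4) + 52 = -2x^2 + 6x + 56 = (x + 4)(-2x + 14).
So |(-2x^2 + 6x + 4) + 52| = |x + 4|·|-2x + 14|.
Require δ ≤ 2. Then |x + 4| < 2 gives |x| < 6, and by the triangle inequality |-2x + 14| ≤ 2·6 + 14 = 26.
Hence |(-2x^2 + 6x + 4) + 52| ≤ 26|x + 4| < ε provided |x + 4| < ε/26.
Choosing δ = min(2, ε/26) ensures both conditions, hence |(-2x^2 + 6x + 4) + 52| < ε.

δ = min(2, ε/26)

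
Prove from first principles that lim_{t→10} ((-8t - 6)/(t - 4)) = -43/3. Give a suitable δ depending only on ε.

Let ε > 0 be given. We want δ > 0 with 0 < |t − 10| < δ ⇒ |(-8t - 6)/(t - 4) + 43/3| < ε.
Combining over a common denominator, (-8t - 6)/(t - 4) + 43/3 = [(-8t - 6)·6 − (-86)·(t - 4)] / [6·(t - 4)] = 38(t − 10) / (6(t - 4)).
So |(-8t - 6)/(t - 4) + 43/3| = 38|t − 10| / (6·|t − 4|).
Require δ ≤ 3, so |t − 4| ≥ |6| − |t − 10| > 6 − 3 = 3.
Hence |(-8t - 6)/(t - 4) + 43/3| < 38|t − 10|/(6·3) = (19/9)|t − 10|, which is < ε once |t − 10| < (9/19)ε.
Take δ = min(3, (9/19)ε). Then 0 < |t − 10| < δ forces both bounds, so |(-8t - 6)/(t - 4) + 43/3| < ε.

δ = min(3, (9/19)ε)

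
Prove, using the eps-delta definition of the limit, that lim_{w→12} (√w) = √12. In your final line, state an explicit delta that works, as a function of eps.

Let eps > 0. We want delta > 0 such that 0 < |w − 12| < delta implies |√w − √12| < eps.
Rationalise: √w − √12 = (w − 12)/(√w + √12), so |√w − √12| = |w − 12|/(√w + √12).
Restrict delta ≤ 12 so that |w − 12| < 12 forces w > 0, and then √w + √12 > √12.
Hence |√w − √12| < |w − 12|/√12, which is < eps once |w − 12| < √12·eps.
Take delta = min(12, √12·eps). If 0 < |w − 12| < delta then w > 0 and |√w − √12| < |w − 12|/√12 < eps.

delta = min(12, √12·eps)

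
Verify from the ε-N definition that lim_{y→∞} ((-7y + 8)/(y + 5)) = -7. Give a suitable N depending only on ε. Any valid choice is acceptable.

N = 43/ε

Fix ε > 0. We seek N > 0 such that y > N implies |(-7y + 8)/(y + 5) + 7| < ε.
(-7y + 8)/(y + 5) + 7 = ((-7y + 8) − (-7)(y + 5)) / ((y + 5)) = 43/((y + 5)).
For y > 0 we have y + 5 > y, so |(-7y + 8)/(y + 5) + 7| = 43/((y + 5)) < 43/(y) = 43/y.
Thus |(-7y + 8)/(y + 5) + 7| < ε whenever y > 43/ε.
Take N = 43/ε. If y > N then |(-7y + 8)/(y + 5) + 7| < 43/y < ε.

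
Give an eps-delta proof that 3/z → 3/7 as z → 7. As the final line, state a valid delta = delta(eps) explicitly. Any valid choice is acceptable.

Suppose eps > 0. We seek delta > 0 such that 0 < |z − 7| < delta implies |3/z − (3/7)| < eps.
|3/z − (3/7)| = 3·|7 − z|/(7·|z|) = 3|z − 7|/(7|z|).
Restrict delta ≤ 7/2. Then |z − 7| < 7/2 gives |z| > 7/2, so 7|z| > 49/2.
Then |3/z − (3/7)| < 3|z − 7|/(49/2), which is < eps when |z − 7| < (49/6)eps.
Take delta = min(7/2, (49/6)eps). Then 0 < |z − 7| < delta gives both |z − 7| < 7/2 and |z − 7| < (49/6)eps, so |3/z − (3/7)| < eps.

delta = min(7/2, (49/6)eps)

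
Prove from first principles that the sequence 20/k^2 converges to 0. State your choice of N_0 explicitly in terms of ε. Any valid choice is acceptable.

Let ε > 0 be given. For k ≥ 1, |20/k^2 − 0| = 20/k^2.
20/k^2 < ε ⇔ k^2 > 20/ε ⇔ k > (20/ε)^{1/2}.
Take N_0 = (20/ε)^{1/2}. Then k > N_0 implies 20/k^2 < ε.

N_0 = (20/ε)^{1/2}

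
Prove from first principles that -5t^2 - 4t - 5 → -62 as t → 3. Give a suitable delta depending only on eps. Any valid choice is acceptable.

delta = min(1, eps/39)

Suppose eps > 0. We want delta > 0 such that 0 < |t − 3| < delta implies |(-5t^2 - 4t - 5) + 62| < eps.
(-5t^2 - 4t - 5) + 62 = -5t^2 - 4t + 57 = (t − 3)(-5t - 19).
So |(-5t^2 - 4t - 5) + 62| = |t − 3|·|-5t - 19|.
Require delta ≤ 1. Then |t − 3| < 1 gives |t| < 4, and by the triangle inequality |-5t - 19| ≤ 5·4 + 19 = 39.
Hence |(-5t^2 - 4t - 5) + 62| ≤ 39|t − 3| < eps provided |t − 3| < eps/39.
Choosing delta = min(1, eps/39) ensures both conditions, hence |(-5t^2 - 4t - 5) + 62| < eps.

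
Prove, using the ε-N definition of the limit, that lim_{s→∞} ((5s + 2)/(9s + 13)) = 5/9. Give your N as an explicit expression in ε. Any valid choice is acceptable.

Let ε > 0. We seek N > 0 such that s > N implies |(5s + 2)/(9s + 13) − (5/9)| < ε.
(5s + 2)/(9s + 13) − (5/9) = (9(5s + 2) − 5(9s + 13)) / (9(9s + 13)) = -47/(9(9s + 13)).
For s > 0 we have 9s + 13 > 9s, so |(5s + 2)/(9s + 13) − (5/9)| = 47/(9(9s + 13)) < 47/(9·9s) = (47/81)/s.
Thus |(5s + 2)/(9s + 13) − (5/9)| < ε whenever s > (47/81)/ε.
Take N = (47/81)/ε. If s > N then |(5s + 2)/(9s + 13) − (5/9)| < (47/81)/s < ε.

N = (47/81)/ε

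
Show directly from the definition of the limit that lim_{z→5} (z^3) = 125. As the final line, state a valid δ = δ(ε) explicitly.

δ = min(1, ε/91)

Let ε > 0. We seek δ > 0 with 0 < |z − 5| < δ ⇒ |z^3 − 125| < ε.
Factor: z^3 − 125 = (z − 5)(z^2 + 5z + 25), so |z^3 − 125| = |z − 5|·|z^2 + 5z + 25|.
Restrict δ ≤ 1. Then |z − 5| < 1 gives |z| < 6, so by the triangle inequality |z^2 + 5z + 25| ≤ 6^2 + 5·6 + 25 = 91.
Hence |z^3 − 125| ≤ 91|z − 5|, which is < ε once |z − 5| < ε/91.
Take δ = min(1, ε/91). If 0 < |z − 5| < δ then both bounds hold and |z^3 − 125| ≤ 91|z − 5| < 91·(ε/91) = ε.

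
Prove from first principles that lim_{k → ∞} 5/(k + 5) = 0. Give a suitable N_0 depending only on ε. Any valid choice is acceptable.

N_0 = 5/ε

Let ε > 0 be given. For k ≥ 1, |5/(k + 5) − 0| = 5/(k + 5) ≤ 5/k.
We need 5/k < ε, i.e. k > 5/ε.
Take N_0 = 5/ε. If k > N_0 then |5/(k + 5)| ≤ 5/k < ε.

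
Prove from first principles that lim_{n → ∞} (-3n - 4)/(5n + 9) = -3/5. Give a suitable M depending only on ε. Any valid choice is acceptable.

M = (7/25)/ε

Let ε > 0 be given. For n ≥ 1, |(-3n - 4)/(5n + 9) + 3/5| = |7|/(5(5n + 9)) = 7/(5(5n + 9)).
Since 5n + 9 ≥ 5n for n ≥ 1, this is ≤ 7/(5·5n) = (7/25)/n.
So |(-3n - 4)/(5n + 9) + 3/5| < ε whenever n > (7/25)/ε.
Take M = (7/25)/ε. If n > M then |(-3n - 4)/(5n + 9) + 3/5| ≤ (7/25)/n < ε.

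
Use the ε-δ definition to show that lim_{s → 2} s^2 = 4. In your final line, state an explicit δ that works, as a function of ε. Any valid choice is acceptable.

δ = min(2, ε/6)

Suppose ε > 0. We seek δ > 0 with 0 < |s − 2| < δ ⇒ |s^2 − 4| < ε.
Factor: s^2 − 4 = (s − 2)(s + 2), so |s^2 − 4| = |s − 2|·|s + 2|.
Impose δ ≤ 2 so that |s| < 4; then |s + 2| ≤ 6.
Hence |s^2 − 4| ≤ 6|s − 2|, which is < ε once |s − 2| < ε/6.
Take δ = min(2, ε/6). If 0 < |s − 2| < δ then both bounds hold and |s^2 − 4| ≤ 6|s − 2| < 6·(ε/6) = ε.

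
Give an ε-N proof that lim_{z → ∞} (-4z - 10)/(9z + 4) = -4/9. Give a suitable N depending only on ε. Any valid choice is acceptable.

N = (74/81)/ε

Fix ε > 0. We seek N > 0 such that z > N implies |(-4z - 10)/(9z + 4) + 4/9| < ε.
(-4z - 10)/(9z + 4) + 4/9 = (9(-4z - 10) − (-4)(9z + 4)) / (9(9z + 4)) = -74/(9(9z + 4)).
For z > 0 we have 9z + 4 > 9z, so |(-4z - 10)/(9z + 4) + 4/9| = 74/(9(9z + 4)) < 74/(9·9z) = (74/81)/z.
Thus |(-4z - 10)/(9z + 4) + 4/9| < ε whenever z > (74/81)/ε.
Take N = (74/81)/ε. If z > N then |(-4z - 10)/(9z + 4) + 4/9| < (74/81)/z < ε.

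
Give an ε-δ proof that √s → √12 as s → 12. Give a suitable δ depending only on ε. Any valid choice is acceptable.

Suppose ε > 0. We want δ > 0 such that 0 < |s − 12| < δ implies |√s − √12| < ε.
Rationalise: √s − √12 = (s − 12)/(√s + √12), so |√s − √12| = |s − 12|/(√s + √12).
Restrict δ ≤ 12 so that |s − 12| < 12 forces s > 0, and then √s + √12 > √12.
Hence |√s − √12| < |s − 12|/√12, which is < ε once |s − 12| < √12·ε.
Take δ = min(12, √12·ε). If 0 < |s − 12| < δ then s > 0 and |√s − √12| < |s − 12|/√12 < ε.

δ = min(12, √12·ε)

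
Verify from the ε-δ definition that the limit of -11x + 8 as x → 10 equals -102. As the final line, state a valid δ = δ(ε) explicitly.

δ = ε/11

Let ε > 0 be given. We need δ > 0 so that 0 < |x − 10| < δ implies |(-11x + 8) + 102| < ε.
|(-11x + 8) + 102| = |-11x + 110| = 11|x − 10|.
So 11|x − 10| < ε exactly when |x − 10| < ε/11.
Choosing δ = ε/11 gives |(-11x + 8) + 102| = 11|x − 10| < ε whenever |x − 10| < δ.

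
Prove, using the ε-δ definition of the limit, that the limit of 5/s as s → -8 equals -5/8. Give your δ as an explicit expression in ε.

Let ε > 0 be given. We seek δ > 0 such that 0 < |s + 8| < δ implies |5/s + 5/8| < ε.
|5/s + 5/8| = 5·|-8 − s|/(8·|s|) = 5|s + 8|/(8|s|).
Restrict δ ≤ 4. Then |s + 8| < 4 gives |s| > 4, so 8|s| > 32.
Then |5/s + 5/8| < 5|s + 8|/32, which is < ε when |s + 8| < (32/5)ε.
Take δ = min(4, (32/5)ε). Then 0 < |s + 8| < δ gives both |s + 8| < 4 and |s + 8| < (32/5)ε, so |5/s + 5/8| < ε.

δ = min(4, (32/5)ε)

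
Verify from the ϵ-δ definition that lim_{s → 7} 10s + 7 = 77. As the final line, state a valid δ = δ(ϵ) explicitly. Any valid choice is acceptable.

δ = ϵ/10

Let ϵ > 0. We need δ > 0 so that 0 < |s − 7| < δ implies |(10s + 7) − 77| < ϵ.
|(10s + 7) − 77| = |10s - 70| = 10|s − 7|.
Thus it suffices that |s − 7| < ϵ/10.
Choosing δ = ϵ/10 gives |(10s + 7) − 77| = 10|s − 7| < ϵ whenever |s − 7| < δ.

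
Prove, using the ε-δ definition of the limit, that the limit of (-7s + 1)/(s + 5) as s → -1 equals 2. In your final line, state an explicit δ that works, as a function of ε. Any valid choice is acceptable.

δ = min(2, (2/9)ε)

Let ε > 0 be given. We want δ > 0 with 0 < |s + 1| < δ ⇒ |(-7s + 1)/(s + 5) − 2| < ε.
Combining over a common denominator, (-7s + 1)/(s + 5) − 2 = [(-7s + 1)·4 − 8·(s + 5)] / [4·(s + 5)] = -36(s + 1) / (4(s + 5)).
So |(-7s + 1)/(s + 5) − 2| = 36|s + 1| / (4·|s + 5|).
Require δ ≤ 2, so |s + 5| ≥ |4| − |s + 1| > 4 − 2 = 2.
Hence |(-7s + 1)/(s + 5) − 2| < 36|s + 1|/(4·2) = (9/2)|s + 1|, which is < ε once |s + 1| < (2/9)ε.
Take δ = min(2, (2/9)ε). Then 0 < |s + 1| < δ forces both bounds, so |(-7s + 1)/(s + 5) − 2| < ε.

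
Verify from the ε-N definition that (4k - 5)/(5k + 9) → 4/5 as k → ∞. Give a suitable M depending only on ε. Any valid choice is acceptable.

M = (61/25)/ε

Fix ε > 0. For k ≥ 1, |(4k - 5)/(5k + 9) − (4/5)| = |-61|/(5(5k + 9)) = 61/(5(5k + 9)).
Since 5k + 9 ≥ 5k for k ≥ 1, this is ≤ 61/(5·5k) = (61/25)/k.
So |(4k - 5)/(5k + 9) − (4/5)| < ε whenever k > (61/25)/ε.
Take M = (61/25)/ε. If k > M then |(4k - 5)/(5k + 9) − (4/5)| ≤ (61/25)/k < ε.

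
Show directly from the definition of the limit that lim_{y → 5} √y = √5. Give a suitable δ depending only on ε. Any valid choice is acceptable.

δ = min(5, √5·ε)

Suppose ε > 0. We want δ > 0 such that 0 < |y − 5| < δ implies |√y − √5| < ε.
Rationalise: √y − √5 = (y − 5)/(√y + √5), so |√y − √5| = |y − 5|/(√y + √5).
Restrict δ ≤ 5 so that |y − 5| < 5 forces y > 0, and then √y + √5 > √5.
Hence |√y − √5| < |y − 5|/√5, which is < ε once |y − 5| < √5·ε.
Take δ = min(5, √5·ε). If 0 < |y − 5| < δ then y > 0 and |√y − √5| < |y − 5|/√5 < ε.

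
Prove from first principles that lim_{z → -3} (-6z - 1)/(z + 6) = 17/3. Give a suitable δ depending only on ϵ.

δ = min(3/2, (9/70)ϵ)

Fix ϵ > 0. We want δ > 0 with 0 < |z + 3| < δ ⇒ |(-6z - 1)/(z + 6) − (17/3)| < ϵ.
Combining over a common denominator, (-6z - 1)/(z + 6) − (17/3) = [(-6z - 1)·3 − 17·(z + 6)] / [3·(z + 6)] = -35(z + 3) / (3(z + 6)).
So |(-6z - 1)/(z + 6) − (17/3)| = 35|z + 3| / (3·|z + 6|).
Require δ ≤ 3/2, so |z + 6| ≥ |3| − |z + 3| > 3 − 3/2 = 3/2.
Hence |(-6z - 1)/(z + 6) − (17/3)| < 35|z + 3|/(3·(3/2)) = (70/9)|z + 3|, which is < ϵ once |z + 3| < (9/70)ϵ.
Take δ = min(3/2, (9/70)ϵ). Then 0 < |z + 3| < δ forces both bounds, so |(-6z - 1)/(z + 6) − (17/3)| < ϵ.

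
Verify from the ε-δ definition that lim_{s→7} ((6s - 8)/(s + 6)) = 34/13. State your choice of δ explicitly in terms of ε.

Fix ε > 0. We want δ > 0 with 0 < |s − 7| < δ ⇒ |(6s - 8)/(s + 6) − (34/13)| < ε.
Combining over a common denominator, (6s - 8)/(s + 6) − (34/13) = [(6s - 8)·13 − 34·(s + 6)] / [13·(s + 6)] = 44(s − 7) / (13(s + 6)).
So |(6s - 8)/(s + 6) − (34/13)| = 44|s − 7| / (13·|s + 6|).
Require δ ≤ 13/2, so |s + 6| ≥ |13| − |s − 7| > 13 − 13/2 = 13/2.
Hence |(6s - 8)/(s + 6) − (34/13)| < 44|s − 7|/(13·(13/2)) = (88/169)|s − 7|, which is < ε once |s − 7| < (169/88)ε.
Take δ = min(13/2, (169/88)ε). Then 0 < |s − 7| < δ forces both bounds, so |(6s - 8)/(s + 6) − (34/13)| < ε.

δ = min(13/2, (169/88)ε)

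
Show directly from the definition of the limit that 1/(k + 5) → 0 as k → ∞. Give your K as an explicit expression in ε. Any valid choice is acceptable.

Suppose ε > 0. For k ≥ 1, |1/(k + 5) − 0| = 1/(k + 5) ≤ 1/k.
We need 1/k < ε, i.e. k > 1/ε.
Take K = 1/ε. If k > K then |1/(k + 5)| ≤ 1/k < ε.

K = 1/ε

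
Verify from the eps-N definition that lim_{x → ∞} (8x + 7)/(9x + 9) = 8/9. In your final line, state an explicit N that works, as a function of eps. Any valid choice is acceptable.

N = (1/9)/eps

Suppose eps > 0. We seek N > 0 such that x > N implies |(8x + 7)/(9x + 9) − (8/9)| < eps.
(8x + 7)/(9x + 9) − (8/9) = (9(8x + 7) − 8(9x + 9)) / (9(9x + 9)) = -9/(9(9x + 9)).
For x > 0 we have 9x + 9 > 9x, so |(8x + 7)/(9x + 9) − (8/9)| = 9/(9(9x + 9)) < 9/(9·9x) = (1/9)/x.
Thus |(8x + 7)/(9x + 9) − (8/9)| < eps whenever x > (1/9)/eps.
Take N = (1/9)/eps. If x > N then |(8x + 7)/(9x + 9) − (8/9)| < (1/9)/x < eps.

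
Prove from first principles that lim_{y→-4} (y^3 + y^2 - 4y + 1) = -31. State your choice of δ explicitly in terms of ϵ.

δ = min(1, ϵ/48)

Let ϵ > 0 be given. We want δ > 0 such that 0 < |y + 4| < δ implies |(y^3 + y^2 - 4y + 1) + 31| < ϵ.
(y^3 + y^2 - 4y + 1) + 31 = y^3 + y^2 - 4y + 32 = (y + 4)(y^2 - 3y + 8).
So |(y^3 + y^2 - 4y + 1) + 31| = |y + 4|·|y^2 - 3y + 8|.
Assume first that |y + 4| < 1, so |y| < 5. Then |y^2 - 3y + 8| ≤ 5^2 + 3·5 + 8 = 48.
Hence |(y^3 + y^2 - 4y + 1) + 31| ≤ 48|y + 4| < ϵ provided |y + 4| < ϵ/48.
Choosing δ = min(1, ϵ/48) ensures both conditions, hence |(y^3 + y^2 - 4y + 1) + 31| < ϵ.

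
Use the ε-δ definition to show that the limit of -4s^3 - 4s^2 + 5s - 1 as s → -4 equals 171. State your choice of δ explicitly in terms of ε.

δ = min(1, ε/203)

Let ε > 0. We want δ > 0 such that 0 < |s + 4| < δ implies |(-4s^3 - 4s^2 + 5s - 1) − 171| < ε.
(-4s^3 - 4s^2 + 5s - 1) − 171 = -4s^3 - 4s^2 + 5s - 172 = (s + 4)(-4s^2 + 12s - 43).
So |(-4s^3 - 4s^2 + 5s - 1) − 171| = |s + 4|·|-4s^2 + 12s - 43|.
Assume first that |s + 4| < 1, so |s| < 5. Then |-4s^2 + 12s - 43| ≤ 4·5^2 + 12·5 + 43 = 203.
Hence |(-4s^3 - 4s^2 + 5s - 1) − 171| ≤ 203|s + 4| < ε provided |s + 4| < ε/203.
Choosing δ = min(1, ε/203) ensures both conditions, hence |(-4s^3 - 4s^2 + 5s - 1) − 171| < ε.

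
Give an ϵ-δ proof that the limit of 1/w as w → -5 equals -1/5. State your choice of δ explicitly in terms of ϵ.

Let ϵ > 0. We seek δ > 0 such that 0 < |w + 5| < δ implies |1/w + 1/5| < ϵ.
|1/w + 1/5| = |-5 − w|/(5·|w|) = |w + 5|/(5|w|).
Require δ ≤ 5/2 so that |w| > 5 − 5/2 = 5/2, hence 5|w| > 25/2.
Then |1/w + 1/5| < |w + 5|/(25/2), which is < ϵ when |w + 5| < (25/2)ϵ.
Take δ = min(5/2, (25/2)ϵ). Then 0 < |w + 5| < δ gives both |w + 5| < 5/2 and |w + 5| < (25/2)ϵ, so |1/w + 1/5| < ϵ.

δ = min(5/2, (25/2)ϵ)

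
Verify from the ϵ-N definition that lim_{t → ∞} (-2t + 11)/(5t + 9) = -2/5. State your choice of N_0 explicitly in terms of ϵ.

Suppose ϵ > 0. We seek N_0 > 0 such that t > N_0 implies |(-2t + 11)/(5t + 9) + 2/5| < ϵ.
(-2t + 11)/(5t + 9) + 2/5 = (5(-2t + 11) − (-2)(5t + 9)) / (5(5t + 9)) = 73/(5(5t + 9)).
For t > 0 we have 5t + 9 > 5t, so |(-2t + 11)/(5t + 9) + 2/5| = 73/(5(5t + 9)) < 73/(5·5t) = (73/25)/t.
Thus |(-2t + 11)/(5t + 9) + 2/5| < ϵ whenever t > (73/25)/ϵ.
Take N_0 = (73/25)/ϵ. If t > N_0 then |(-2t + 11)/(5t + 9) + 2/5| < (73/25)/t < ϵ.

N_0 = (73/25)/ϵ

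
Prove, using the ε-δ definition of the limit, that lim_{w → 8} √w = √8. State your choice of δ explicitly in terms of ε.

Let ε > 0. We want δ > 0 such that 0 < |w − 8| < δ implies |√w − √8| < ε.
Multiplying by the conjugate, |√w − √8| = |w − 8|/(√w + √8).
Restrict δ ≤ 8 so that |w − 8| < 8 forces w > 0, and then √w + √8 > √8.
Hence |√w − √8| < |w − 8|/√8, which is < ε once |w − 8| < √8·ε.
Take δ = min(8, √8·ε). If 0 < |w − 8| < δ then w > 0 and |√w − √8| < |w − 8|/√8 < ε.

δ = min(8, √8·ε)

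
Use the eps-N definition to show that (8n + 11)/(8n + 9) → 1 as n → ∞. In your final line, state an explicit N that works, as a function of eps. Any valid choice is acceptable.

N = (1/4)/eps

Let eps > 0. For n ≥ 1, |(8n + 11)/(8n + 9) − 1| = |16|/(8(8n + 9)) = 16/(8(8n + 9)).
Since 8n + 9 ≥ 8n for n ≥ 1, this is ≤ 16/(8·8n) = (1/4)/n.
So |(8n + 11)/(8n + 9) − 1| < eps whenever n > (1/4)/eps.
Take N = (1/4)/eps. If n > N then |(8n + 11)/(8n + 9) − 1| ≤ (1/4)/n < eps.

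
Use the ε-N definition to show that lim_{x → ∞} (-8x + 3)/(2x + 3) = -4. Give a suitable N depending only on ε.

N = (15/2)/ε

Let ε > 0 be given. We seek N > 0 such that x > N implies |(-8x + 3)/(2x + 3) + 4| < ε.
(-8x + 3)/(2x + 3) + 4 = (2(-8x + 3) − (-8)(2x + 3)) / (2(2x + 3)) = 30/(2(2x + 3)).
For x > 0 we have 2x + 3 > 2x, so |(-8x + 3)/(2x + 3) + 4| = 30/(2(2x + 3)) < 30/(2·2x) = (15/2)/x.
Thus |(-8x + 3)/(2x + 3) + 4| < ε whenever x > (15/2)/ε.
Take N = (15/2)/ε. If x > N then |(-8x + 3)/(2x + 3) + 4| < (15/2)/x < ε.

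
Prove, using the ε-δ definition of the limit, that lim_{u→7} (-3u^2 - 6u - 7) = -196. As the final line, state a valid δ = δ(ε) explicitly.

δ = min(2, ε/54)

Let ε > 0 be given. We want δ > 0 such that 0 < |u − 7| < δ implies |(-3u^2 - 6u - 7) + 196| < ε.
(-3u^2 - 6u - 7) + 196 = -3u^2 - 6u + 189 = (u − 7)(-3u - 27).
So |(-3u^2 - 6u - 7) + 196| = |u − 7|·|-3u - 27|.
Assume first that |u − 7| < 2, so |u| < 9. Then |-3u - 27| ≤ 3·9 + 27 = 54.
Hence |(-3u^2 - 6u - 7) + 196| ≤ 54|u − 7| < ε provided |u − 7| < ε/54.
Take δ = min(2, ε/54). Then 0 < |u − 7| < δ gives both |u − 7| < 2 and |u − 7| < ε/54, so |(-3u^2 - 6u - 7) + 196| < ε.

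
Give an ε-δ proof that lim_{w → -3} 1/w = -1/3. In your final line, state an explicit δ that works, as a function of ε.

Let ε > 0. We seek δ > 0 such that 0 < |w + 3| < δ implies |1/w + 1/3| < ε.
|1/w + 1/3| = |-3 − w|/(3·|w|) = |w + 3|/(3|w|).
Require δ ≤ 3/2 so that |w| > 3 − 3/2 = 3/2, hence 3|w| > 9/2.
Then |1/w + 1/3| < |w + 3|/(9/2), which is < ε when |w + 3| < (9/2)ε.
Take δ = min(3/2, (9/2)ε). Then 0 < |w + 3| < δ gives both |w + 3| < 3/2 and |w + 3| < (9/2)ε, so |1/w + 1/3| < ε.

δ = min(3/2, (9/2)ε)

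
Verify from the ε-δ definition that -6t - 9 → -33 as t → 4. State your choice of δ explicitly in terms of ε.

δ = ε/6

Let ε > 0. We need δ > 0 so that 0 < |t − 4| < δ implies |(-6t - 9) + 33| < ε.
Since (-6t - 9) + 33 = -6(t − 4), we have |(-6t - 9) + 33| = 6|t − 4|.
So 6|t − 4| < ε exactly when |t − 4| < ε/6.
Take δ = ε/6. If 0 < |t − 4| < δ then |(-6t - 9) + 33| = 6|t − 4| < 6·(ε/6) = ε.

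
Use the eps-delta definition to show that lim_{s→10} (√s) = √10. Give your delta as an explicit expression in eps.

delta = min(10, √10·eps)

Fix eps > 0. We want delta > 0 such that 0 < |s − 10| < delta implies |√s − √10| < eps.
Rationalise: √s − √10 = (s − 10)/(√s + √10), so |√s − √10| = |s − 10|/(√s + √10).
Restrict delta ≤ 10 so that |s − 10| < 10 forces s > 0, and then √s + √10 > √10.
Hence |√s − √10| < |s − 10|/√10, which is < eps once |s − 10| < √10·eps.
Take delta = min(10, √10·eps). If 0 < |s − 10| < delta then s > 0 and |√s − √10| < |s − 10|/√10 < eps.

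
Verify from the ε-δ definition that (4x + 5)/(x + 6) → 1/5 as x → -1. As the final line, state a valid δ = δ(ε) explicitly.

δ = min(5/2, (25/38)ε)

Suppose ε > 0. We want δ > 0 with 0 < |x + 1| < δ ⇒ |(4x + 5)/(x + 6) − (1/5)| < ε.
Combining over a common denominator, (4x + 5)/(x + 6) − (1/5) = [(4x + 5)·5 − 1·(x + 6)] / [5·(x + 6)] = 19(x + 1) / (5(x + 6)).
So |(4x + 5)/(x + 6) − (1/5)| = 19|x + 1| / (5·|x + 6|).
Restrict δ ≤ 5/2. Then |x + 1| < 5/2 gives |x + 6| = |(x + 1) + 5| ≥ 5 − 5/2 = 5/2.
Hence |(4x + 5)/(x + 6) − (1/5)| < 19|x + 1|/(5·(5/2)) = (38/25)|x + 1|, which is < ε once |x + 1| < (25/38)ε.
Take δ = min(5/2, (25/38)ε). Then 0 < |x + 1| < δ forces both bounds, so |(4x + 5)/(x + 6) − (1/5)| < ε.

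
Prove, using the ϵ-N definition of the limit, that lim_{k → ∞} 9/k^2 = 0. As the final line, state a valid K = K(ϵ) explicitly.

Suppose ϵ > 0. For k ≥ 1, |9/k^2 − 0| = 9/k^2.
9/k^2 < ϵ ⇔ k^2 > 9/ϵ ⇔ k > (9/ϵ)^{1/2}.
Take K = (9/ϵ)^{1/2}. Then k > K implies 9/k^2 < ϵ.

K = (9/ϵ)^{1/2}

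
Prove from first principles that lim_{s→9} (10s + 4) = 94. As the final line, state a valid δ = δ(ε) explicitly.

Let ε > 0 be given. We need δ > 0 so that 0 < |s − 9| < δ implies |(10s + 4) − 94| < ε.
|(10s + 4) − 94| = |10s - 90| = 10|s − 9|.
Thus it suffices that |s − 9| < ε/10.
Take δ = ε/10. If 0 < |s − 9| < δ then |(10s + 4) − 94| = 10|s − 9| < 10·(ε/10) = ε.

δ = ε/10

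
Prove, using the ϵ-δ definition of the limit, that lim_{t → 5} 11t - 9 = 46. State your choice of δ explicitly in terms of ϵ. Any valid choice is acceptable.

δ = ϵ/11

Fix ϵ > 0. We need δ > 0 so that 0 < |t − 5| < δ implies |(11t - 9) − 46| < ϵ.
Since (11t - 9) − 46 = 11(t − 5), we have |(11t - 9) − 46| = 11|t − 5|.
Thus it suffices that |t − 5| < ϵ/11.
Take δ = ϵ/11. If 0 < |t − 5| < δ then |(11t - 9) − 46| = 11|t − 5| < 11·(ϵ/11) = ϵ.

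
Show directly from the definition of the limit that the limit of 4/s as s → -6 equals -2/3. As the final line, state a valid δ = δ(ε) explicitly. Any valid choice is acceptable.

Let ε > 0. We seek δ > 0 such that 0 < |s + 6| < δ implies |4/s + 2/3| < ε.
|4/s + 2/3| = 4·|-6 − s|/(6·|s|) = 4|s + 6|/(6|s|).
Require δ ≤ 3 so that |s| > 6 − 3 = 3, hence 6|s| > 18.
Then |4/s + 2/3| < 4|s + 6|/18, which is < ε when |s + 6| < (9/2)ε.
Take δ = min(3, (9/2)ε). Then 0 < |s + 6| < δ gives both |s + 6| < 3 and |s + 6| < (9/2)ε, so |4/s + 2/3| < ε.

δ = min(3, (9/2)ε)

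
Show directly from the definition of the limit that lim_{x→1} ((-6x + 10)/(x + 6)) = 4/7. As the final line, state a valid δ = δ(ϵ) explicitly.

Fix ϵ > 0. We want δ > 0 with 0 < |x − 1| < δ ⇒ |(-6x + 10)/(x + 6) − (4/7)| < ϵ.
Combining over a common denominator, (-6x + 10)/(x + 6) − (4/7) = [(-6x + 10)·7 − 4·(x + 6)] / [7·(x + 6)] = -46(x − 1) / (7(x + 6)).
So |(-6x + 10)/(x + 6) − (4/7)| = 46|x − 1| / (7·|x + 6|).
Restrict δ ≤ 7/2. Then |x − 1| < 7/2 gives |x + 6| = |(x − 1) + 7| ≥ 7 − 7/2 = 7/2.
Hence |(-6x + 10)/(x + 6) − (4/7)| < 46|x − 1|/(7·(7/2)) = (92/49)|x − 1|, which is < ϵ once |x − 1| < (49/92)ϵ.
Take δ = min(7/2, (49/92)ϵ). Then 0 < |x − 1| < δ forces both bounds, so |(-6x + 10)/(x + 6) − (4/7)| < ϵ.

δ = min(7/2, (49/92)ϵ)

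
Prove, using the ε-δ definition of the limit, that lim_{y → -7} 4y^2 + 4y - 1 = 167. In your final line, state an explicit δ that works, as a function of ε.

δ = min(1, ε/56)

Let ε > 0. We want δ > 0 such that 0 < |y + 7| < δ implies |(4y^2 + 4y - 1) − 167| < ε.
(4y^2 + 4y - 1) − 167 = 4y^2 + 4y - 168 = (y + 7)(4y - 24).
So |(4y^2 + 4y - 1) − 167| = |y + 7|·|4y - 24|.
Require δ ≤ 1. Then |y + 7| < 1 gives |y| < 8, and by the triangle inequality |4y - 24| ≤ 4·8 + 24 = 56.
Hence |(4y^2 + 4y - 1) − 167| ≤ 56|y + 7| < ε provided |y + 7| < ε/56.
Take δ = min(1, ε/56). Then 0 < |y + 7| < δ gives both |y + 7| < 1 and |y + 7| < ε/56, so |(4y^2 + 4y - 1) − 167| < ε.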